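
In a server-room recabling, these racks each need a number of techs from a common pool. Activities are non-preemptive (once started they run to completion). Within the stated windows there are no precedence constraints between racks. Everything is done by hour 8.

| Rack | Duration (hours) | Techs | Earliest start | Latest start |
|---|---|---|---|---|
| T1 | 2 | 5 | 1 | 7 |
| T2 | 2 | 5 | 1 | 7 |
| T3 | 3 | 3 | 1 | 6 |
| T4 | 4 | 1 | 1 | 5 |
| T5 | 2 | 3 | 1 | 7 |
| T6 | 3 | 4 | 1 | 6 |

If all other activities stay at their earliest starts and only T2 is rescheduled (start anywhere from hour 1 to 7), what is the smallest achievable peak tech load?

16

T2@1: h1:21  h2:21  h3:8  h4:1  h5:0  h6:0  h7:0  h8:0 → peak 21
T2@2: h1:16  h2:21  h3:13  h4:1  h5:0  h6:0  h7:0  h8:0 → peak 21
T2@3: h1:16  h2:16  h3:13  h4:6  h5:0  h6:0  h7:0  h8:0 → peak 16
T2@4: h1:16  h2:16  h3:8  h4:6  h5:5  h6:0  h7:0  h8:0 → peak 16
T2@5: h1:16  h2:16  h3:8  h4:1  h5:5  h6:5  h7:0  h8:0 → peak 16
T2@6: h1:16  h2:16  h3:8  h4:1  h5:0  h6:5  h7:5  h8:0 → peak 16
T2@7: h1:16  h2:16  h3:8  h4:1  h5:0  h6:0  h7:5  h8:5 → peak 16
Best is T2@3, peak 16.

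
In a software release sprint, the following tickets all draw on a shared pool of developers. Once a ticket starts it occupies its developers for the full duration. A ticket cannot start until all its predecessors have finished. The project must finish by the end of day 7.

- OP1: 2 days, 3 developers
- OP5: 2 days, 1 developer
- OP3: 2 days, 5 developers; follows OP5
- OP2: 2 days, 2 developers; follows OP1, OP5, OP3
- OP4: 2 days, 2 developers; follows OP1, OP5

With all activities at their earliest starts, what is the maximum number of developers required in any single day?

7

Early-start schedule: OP1@1, OP5@1, OP3@3, OP2@5, OP4@3.
Load per day: day 1: 4, day 2: 4, day 3: 7, day 4: 7, day 5: 2, day 6: 2, day 7: 0.
Peak is 7.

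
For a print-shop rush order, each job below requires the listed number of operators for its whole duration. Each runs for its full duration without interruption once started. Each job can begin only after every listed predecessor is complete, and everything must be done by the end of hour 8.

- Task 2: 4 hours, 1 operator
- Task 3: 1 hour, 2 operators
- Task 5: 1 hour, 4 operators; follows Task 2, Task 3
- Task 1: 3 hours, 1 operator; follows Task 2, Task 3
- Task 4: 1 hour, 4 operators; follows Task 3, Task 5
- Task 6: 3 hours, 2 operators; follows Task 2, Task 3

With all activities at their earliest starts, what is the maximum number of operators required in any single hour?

Early-start schedule: Task 2@1, Task 3@1, Task 5@5, Task 1@5, Task 4@6, Task 6@5.
Load per hour: hour 1: 3, hour 2: 1, hour 3: 1, hour 4: 1, hour 5: 7, hour 6: 7, hour 7: 3, hour 8: 0.
Peak is 7.

7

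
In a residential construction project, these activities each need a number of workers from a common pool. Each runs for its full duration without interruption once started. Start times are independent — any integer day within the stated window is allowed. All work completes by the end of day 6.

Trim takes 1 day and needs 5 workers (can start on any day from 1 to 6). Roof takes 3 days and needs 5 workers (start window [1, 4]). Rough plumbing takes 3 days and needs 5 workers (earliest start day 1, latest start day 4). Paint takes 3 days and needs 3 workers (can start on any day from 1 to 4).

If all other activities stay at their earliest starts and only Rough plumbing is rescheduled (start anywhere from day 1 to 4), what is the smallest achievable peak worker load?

13

Rough plumbing@1: d1:18  d2:13  d3:13  d4:0  d5:0  d6:0 → peak 18
Rough plumbing@2: d1:13  d2:13  d3:13  d4:5  d5:0  d6:0 → peak 13
Rough plumbing@3: d1:13  d2:8  d3:13  d4:5  d5:5  d6:0 → peak 13
Rough plumbing@4: d1:13  d2:8  d3:8  d4:5  d5:5  d6:5 → peak 13
Best is Rough plumbing@2, peak 13.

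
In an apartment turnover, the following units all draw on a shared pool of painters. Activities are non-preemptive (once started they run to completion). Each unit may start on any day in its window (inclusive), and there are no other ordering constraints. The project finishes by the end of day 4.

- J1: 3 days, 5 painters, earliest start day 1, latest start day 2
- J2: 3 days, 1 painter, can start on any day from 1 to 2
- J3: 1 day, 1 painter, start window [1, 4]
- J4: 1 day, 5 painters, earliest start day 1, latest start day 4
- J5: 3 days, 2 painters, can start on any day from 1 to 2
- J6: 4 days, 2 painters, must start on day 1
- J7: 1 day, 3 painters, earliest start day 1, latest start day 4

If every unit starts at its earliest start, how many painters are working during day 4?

At early start, day 4 has: J6.
Demand: 2 = 2.

2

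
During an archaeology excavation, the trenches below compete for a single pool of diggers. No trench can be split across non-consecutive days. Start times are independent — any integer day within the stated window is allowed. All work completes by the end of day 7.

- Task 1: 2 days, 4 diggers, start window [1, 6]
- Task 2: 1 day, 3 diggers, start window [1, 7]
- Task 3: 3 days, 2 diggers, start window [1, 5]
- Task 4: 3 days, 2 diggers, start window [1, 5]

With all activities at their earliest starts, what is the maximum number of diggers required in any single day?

11

Early-start schedule: Task 1@1, Task 2@1, Task 3@1, Task 4@1.
Load per day: day 1: 11, day 2: 8, day 3: 4, day 4: 0, day 5: 0, day 6: 0, day 7: 0.
Peak is 11.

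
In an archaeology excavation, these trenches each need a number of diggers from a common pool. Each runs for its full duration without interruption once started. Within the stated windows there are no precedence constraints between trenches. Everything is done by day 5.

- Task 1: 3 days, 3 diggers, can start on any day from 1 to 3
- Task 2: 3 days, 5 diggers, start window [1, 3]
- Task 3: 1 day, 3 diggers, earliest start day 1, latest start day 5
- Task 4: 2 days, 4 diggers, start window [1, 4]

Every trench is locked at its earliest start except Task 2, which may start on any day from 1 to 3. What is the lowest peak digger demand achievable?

10

Task 2@1: d1:15  d2:12  d3:8  d4:0  d5:0 → peak 15
Task 2@2: d1:10  d2:12  d3:8  d4:5  d5:0 → peak 12
Task 2@3: d1:10  d2:7  d3:8  d4:5  d5:5 → peak 10
Best is Task 2@3, peak 10.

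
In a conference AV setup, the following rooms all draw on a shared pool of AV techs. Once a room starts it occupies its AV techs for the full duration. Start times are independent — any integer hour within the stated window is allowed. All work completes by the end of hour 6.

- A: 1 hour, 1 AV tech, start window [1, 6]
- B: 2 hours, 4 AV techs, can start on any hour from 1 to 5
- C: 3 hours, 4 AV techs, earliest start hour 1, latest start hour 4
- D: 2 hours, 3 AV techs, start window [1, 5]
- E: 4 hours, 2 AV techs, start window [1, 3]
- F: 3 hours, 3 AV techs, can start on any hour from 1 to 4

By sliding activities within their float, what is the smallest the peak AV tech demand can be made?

8

Early-start (A@1, B@1, C@1, D@1, E@1, F@1) gives peak 17: h1:17  h2:16  h3:9  h4:2  h5:0  h6:0.
Shift B→5, C→4, D→2.
Schedule A@1, B@5, C@4, D@2, E@1, F@1: h1:6  h2:8  h3:8  h4:6  h5:8  h6:8 — peak 8.
Total AV tech-hours = 44 over 6 hours ⇒ peak ≥ ⌈44/6⌉ = 8, so 8 is optimal.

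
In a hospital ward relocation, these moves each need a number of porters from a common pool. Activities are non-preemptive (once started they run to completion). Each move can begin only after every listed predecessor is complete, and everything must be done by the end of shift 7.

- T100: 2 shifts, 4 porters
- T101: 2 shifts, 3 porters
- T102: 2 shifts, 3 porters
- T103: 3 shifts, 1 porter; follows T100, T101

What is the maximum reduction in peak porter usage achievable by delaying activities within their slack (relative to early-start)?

Early-start peak: s1:10  s2:10  s3:1  s4:1  s5:1  s6:0  s7:0 ⇒ 10.
Leveled (T100@1, T101@3, T102@5, T103@5): s1:4  s2:4  s3:3  s4:3  s5:4  s6:4  s7:1 ⇒ 4.
Reduction 10 − 4 = 6.

6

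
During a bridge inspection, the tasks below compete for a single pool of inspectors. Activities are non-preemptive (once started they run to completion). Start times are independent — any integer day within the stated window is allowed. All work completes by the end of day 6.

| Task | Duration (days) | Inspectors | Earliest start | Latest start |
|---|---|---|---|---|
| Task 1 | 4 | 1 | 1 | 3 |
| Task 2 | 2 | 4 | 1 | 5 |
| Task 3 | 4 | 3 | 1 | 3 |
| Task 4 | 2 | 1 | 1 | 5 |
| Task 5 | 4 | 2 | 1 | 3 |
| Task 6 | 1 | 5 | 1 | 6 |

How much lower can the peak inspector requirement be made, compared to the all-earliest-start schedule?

8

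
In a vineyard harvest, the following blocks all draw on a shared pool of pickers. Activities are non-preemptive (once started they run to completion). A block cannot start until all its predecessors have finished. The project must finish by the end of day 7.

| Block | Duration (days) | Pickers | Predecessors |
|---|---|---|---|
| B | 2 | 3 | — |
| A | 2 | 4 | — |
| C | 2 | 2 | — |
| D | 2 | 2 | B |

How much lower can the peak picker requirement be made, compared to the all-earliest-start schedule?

5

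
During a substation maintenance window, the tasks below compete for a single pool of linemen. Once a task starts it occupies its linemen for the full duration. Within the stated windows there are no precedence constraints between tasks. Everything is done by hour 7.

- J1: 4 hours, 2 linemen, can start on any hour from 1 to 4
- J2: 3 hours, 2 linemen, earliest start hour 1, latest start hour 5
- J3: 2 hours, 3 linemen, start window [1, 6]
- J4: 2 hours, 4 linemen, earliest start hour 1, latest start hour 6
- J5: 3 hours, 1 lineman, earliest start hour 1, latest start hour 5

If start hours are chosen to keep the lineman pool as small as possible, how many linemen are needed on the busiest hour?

Early-start (J1@1, J2@1, J3@1, J4@1, J5@1) gives peak 12: h1:12  h2:12  h3:5  h4:2  h5:0  h6:0  h7:0.
Shift J3→4, J4→6.
Schedule J1@1, J2@1, J3@4, J4@6, J5@1: h1:5  h2:5  h3:5  h4:5  h5:3  h6:4  h7:4 — peak 5.
Total lineman-hours = 31 over 7 hours ⇒ peak ≥ ⌈31/7⌉ = 5, so 5 is optimal.

5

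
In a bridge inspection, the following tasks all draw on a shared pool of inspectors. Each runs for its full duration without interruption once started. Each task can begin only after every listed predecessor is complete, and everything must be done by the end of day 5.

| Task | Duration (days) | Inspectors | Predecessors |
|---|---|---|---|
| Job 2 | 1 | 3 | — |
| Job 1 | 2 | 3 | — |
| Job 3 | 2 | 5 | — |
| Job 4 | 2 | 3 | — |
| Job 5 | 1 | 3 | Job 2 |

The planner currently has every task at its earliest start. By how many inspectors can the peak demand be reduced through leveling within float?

8

Early-start peak: d1:14  d2:14  d3:0  d4:0  d5:0 ⇒ 14.
Leveled (Job 2@1, Job 1@1, Job 3@4, Job 4@2, Job 5@3): d1:6  d2:6  d3:6  d4:5  d5:5 ⇒ 6.
Reduction 14 − 6 = 8.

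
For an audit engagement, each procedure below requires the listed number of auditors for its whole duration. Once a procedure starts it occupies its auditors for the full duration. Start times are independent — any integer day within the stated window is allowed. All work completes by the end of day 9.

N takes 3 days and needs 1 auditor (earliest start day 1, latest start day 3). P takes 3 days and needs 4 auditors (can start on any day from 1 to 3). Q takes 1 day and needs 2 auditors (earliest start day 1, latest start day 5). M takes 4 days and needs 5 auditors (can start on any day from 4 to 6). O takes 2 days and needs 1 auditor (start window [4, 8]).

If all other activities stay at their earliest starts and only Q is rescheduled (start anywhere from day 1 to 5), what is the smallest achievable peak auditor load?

7

Q@1: d1:7  d2:5  d3:5  d4:6  d5:6  d6:5  d7:5  d8:0  d9:0 → peak 7
Q@2: d1:5  d2:7  d3:5  d4:6  d5:6  d6:5  d7:5  d8:0  d9:0 → peak 7
Q@3: d1:5  d2:5  d3:7  d4:6  d5:6  d6:5  d7:5  d8:0  d9:0 → peak 7
Q@4: d1:5  d2:5  d3:5  d4:8  d5:6  d6:5  d7:5  d8:0  d9:0 → peak 8
Q@5: d1:5  d2:5  d3:5  d4:6  d5:8  d6:5  d7:5  d8:0  d9:0 → peak 8
Best is Q@1, peak 7.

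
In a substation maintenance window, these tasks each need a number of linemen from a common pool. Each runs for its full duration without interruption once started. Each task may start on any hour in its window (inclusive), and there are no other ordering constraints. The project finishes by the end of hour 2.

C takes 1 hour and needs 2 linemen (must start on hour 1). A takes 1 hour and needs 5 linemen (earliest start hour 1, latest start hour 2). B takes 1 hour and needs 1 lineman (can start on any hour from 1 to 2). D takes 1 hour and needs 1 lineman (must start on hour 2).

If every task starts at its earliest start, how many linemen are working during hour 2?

At early start, hour 2 has: D.
Demand: 1 = 1.

1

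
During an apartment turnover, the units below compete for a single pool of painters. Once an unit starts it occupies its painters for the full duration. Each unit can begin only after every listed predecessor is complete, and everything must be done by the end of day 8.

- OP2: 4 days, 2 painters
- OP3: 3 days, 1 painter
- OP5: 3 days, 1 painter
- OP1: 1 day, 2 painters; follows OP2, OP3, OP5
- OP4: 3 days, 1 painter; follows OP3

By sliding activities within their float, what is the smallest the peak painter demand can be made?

Early-start (OP2@1, OP3@1, OP5@1, OP1@5, OP4@4) gives peak 4: d1:4  d2:4  d3:4  d4:3  d5:3  d6:1  d7:0  d8:0.
Shift OP5→4, OP1→7, OP4→5.
Schedule OP2@1, OP3@1, OP5@4, OP1@7, OP4@5: d1:3  d2:3  d3:3  d4:3  d5:2  d6:2  d7:3  d8:0 — peak 3.
Total painter-days = 19 over 8 days ⇒ peak ≥ ⌈19/8⌉ = 3, so 3 is optimal.

3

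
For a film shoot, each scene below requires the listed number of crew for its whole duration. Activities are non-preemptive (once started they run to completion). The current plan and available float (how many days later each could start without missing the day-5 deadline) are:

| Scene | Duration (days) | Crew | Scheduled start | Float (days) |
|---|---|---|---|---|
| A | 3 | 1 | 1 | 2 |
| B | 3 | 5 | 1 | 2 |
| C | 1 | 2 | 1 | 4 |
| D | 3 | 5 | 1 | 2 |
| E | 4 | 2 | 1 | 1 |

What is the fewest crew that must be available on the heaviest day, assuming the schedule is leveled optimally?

Early-start (A@1, B@1, C@1, D@1, E@1) gives peak 15: d1:15  d2:13  d3:13  d4:2  d5:0.
Shift E→2.
Schedule A@1, B@1, C@1, D@1, E@2: d1:13  d2:13  d3:13  d4:2  d5:2 — peak 13.

13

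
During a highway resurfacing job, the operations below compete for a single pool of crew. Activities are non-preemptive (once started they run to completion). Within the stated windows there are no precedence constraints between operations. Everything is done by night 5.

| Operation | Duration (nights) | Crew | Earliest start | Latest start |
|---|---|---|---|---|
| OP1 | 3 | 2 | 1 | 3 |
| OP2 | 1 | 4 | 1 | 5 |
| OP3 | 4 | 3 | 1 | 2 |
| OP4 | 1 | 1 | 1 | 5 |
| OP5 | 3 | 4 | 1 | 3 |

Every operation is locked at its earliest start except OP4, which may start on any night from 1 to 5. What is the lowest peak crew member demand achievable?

13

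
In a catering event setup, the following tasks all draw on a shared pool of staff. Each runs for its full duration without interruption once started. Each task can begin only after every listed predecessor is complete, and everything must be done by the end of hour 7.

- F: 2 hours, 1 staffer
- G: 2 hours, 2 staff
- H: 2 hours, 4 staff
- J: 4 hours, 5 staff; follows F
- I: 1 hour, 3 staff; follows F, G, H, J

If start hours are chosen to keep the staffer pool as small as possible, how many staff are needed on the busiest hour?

Schedule F@1, G@1, H@1, J@3, I@7: h1:7  h2:7  h3:5  h4:5  h5:5  h6:5  h7:3 — peak 7.

7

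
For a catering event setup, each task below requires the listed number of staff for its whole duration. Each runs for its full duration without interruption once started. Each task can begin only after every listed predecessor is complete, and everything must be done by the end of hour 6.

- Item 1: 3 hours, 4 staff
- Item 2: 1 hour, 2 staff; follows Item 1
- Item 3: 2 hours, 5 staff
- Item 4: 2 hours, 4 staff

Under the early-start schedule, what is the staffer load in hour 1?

13

At early start, hour 1 has: Item 1, Item 3, Item 4.
Demand: 4 + 5 + 4 = 13.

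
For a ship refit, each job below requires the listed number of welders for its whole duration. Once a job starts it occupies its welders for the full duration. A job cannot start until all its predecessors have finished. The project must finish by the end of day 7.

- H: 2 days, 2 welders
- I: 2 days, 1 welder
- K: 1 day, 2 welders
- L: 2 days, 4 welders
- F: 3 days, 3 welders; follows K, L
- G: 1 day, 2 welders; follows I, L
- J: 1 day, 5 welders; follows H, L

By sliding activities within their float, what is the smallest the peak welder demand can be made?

Early-start (H@1, I@1, K@1, L@1, F@3, G@3, J@3) gives peak 10: d1:9  d2:7  d3:10  d4:3  d5:3  d6:0  d7:0.
Shift H→3, K→3, F→4, G→5, J→7.
Schedule H@3, I@1, K@3, L@1, F@4, G@5, J@7: d1:5  d2:5  d3:4  d4:5  d5:5  d6:3  d7:5 — peak 5.
Total welder-days = 32 over 7 days ⇒ peak ≥ ⌈32/7⌉ = 5, so 5 is optimal.

5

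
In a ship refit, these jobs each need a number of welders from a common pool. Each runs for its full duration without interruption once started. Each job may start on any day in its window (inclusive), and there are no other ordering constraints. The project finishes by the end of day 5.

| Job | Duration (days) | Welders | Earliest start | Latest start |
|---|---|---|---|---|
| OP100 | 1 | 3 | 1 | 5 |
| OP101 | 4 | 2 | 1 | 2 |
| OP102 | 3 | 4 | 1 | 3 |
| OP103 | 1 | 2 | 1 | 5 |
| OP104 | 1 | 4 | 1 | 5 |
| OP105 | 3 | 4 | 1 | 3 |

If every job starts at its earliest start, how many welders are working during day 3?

10

At early start, day 3 has: OP101, OP102, OP105.
Demand: 2 + 4 + 4 = 10.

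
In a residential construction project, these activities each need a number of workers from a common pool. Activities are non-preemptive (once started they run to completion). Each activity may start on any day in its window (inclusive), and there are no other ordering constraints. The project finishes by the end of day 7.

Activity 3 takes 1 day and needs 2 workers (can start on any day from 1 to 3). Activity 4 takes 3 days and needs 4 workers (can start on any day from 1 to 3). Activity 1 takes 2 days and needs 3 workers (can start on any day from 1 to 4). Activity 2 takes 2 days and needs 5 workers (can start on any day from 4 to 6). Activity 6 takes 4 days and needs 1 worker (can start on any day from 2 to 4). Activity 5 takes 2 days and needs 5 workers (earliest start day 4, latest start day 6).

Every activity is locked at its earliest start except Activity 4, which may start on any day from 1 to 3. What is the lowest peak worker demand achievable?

11

Activity 4@1: d1:9  d2:8  d3:5  d4:11  d5:11  d6:0  d7:0 → peak 11
Activity 4@2: d1:5  d2:8  d3:5  d4:15  d5:11  d6:0  d7:0 → peak 15
Activity 4@3: d1:5  d2:4  d3:5  d4:15  d5:15  d6:0  d7:0 → peak 15
Best is Activity 4@1, peak 11.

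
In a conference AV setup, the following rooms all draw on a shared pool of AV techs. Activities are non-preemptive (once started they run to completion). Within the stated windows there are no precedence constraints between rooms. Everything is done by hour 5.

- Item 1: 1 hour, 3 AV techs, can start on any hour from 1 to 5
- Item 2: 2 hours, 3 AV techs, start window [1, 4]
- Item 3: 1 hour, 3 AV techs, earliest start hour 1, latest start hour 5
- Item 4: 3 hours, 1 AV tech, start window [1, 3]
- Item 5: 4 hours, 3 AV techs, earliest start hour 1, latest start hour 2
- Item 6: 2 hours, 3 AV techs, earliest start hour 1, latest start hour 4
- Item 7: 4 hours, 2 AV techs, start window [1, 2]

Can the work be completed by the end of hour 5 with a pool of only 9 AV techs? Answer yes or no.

yes

Schedule Item 1@1, Item 2@1, Item 3@1, Item 4@2, Item 5@2, Item 6@3, Item 7@2: h1:9  h2:9  h3:9  h4:9  h5:5 — peak 9 ≤ 9.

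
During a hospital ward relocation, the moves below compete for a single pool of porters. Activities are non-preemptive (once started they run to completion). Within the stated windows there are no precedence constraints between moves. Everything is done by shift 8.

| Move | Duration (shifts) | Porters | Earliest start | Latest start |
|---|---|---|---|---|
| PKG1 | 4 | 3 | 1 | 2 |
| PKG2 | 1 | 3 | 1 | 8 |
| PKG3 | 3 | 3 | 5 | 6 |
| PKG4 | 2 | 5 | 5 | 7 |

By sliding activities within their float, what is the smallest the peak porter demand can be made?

Schedule PKG1@1, PKG2@1, PKG3@5, PKG4@5: s1:6  s2:3  s3:3  s4:3  s5:8  s6:8  s7:3  s8:0 — peak 8.

8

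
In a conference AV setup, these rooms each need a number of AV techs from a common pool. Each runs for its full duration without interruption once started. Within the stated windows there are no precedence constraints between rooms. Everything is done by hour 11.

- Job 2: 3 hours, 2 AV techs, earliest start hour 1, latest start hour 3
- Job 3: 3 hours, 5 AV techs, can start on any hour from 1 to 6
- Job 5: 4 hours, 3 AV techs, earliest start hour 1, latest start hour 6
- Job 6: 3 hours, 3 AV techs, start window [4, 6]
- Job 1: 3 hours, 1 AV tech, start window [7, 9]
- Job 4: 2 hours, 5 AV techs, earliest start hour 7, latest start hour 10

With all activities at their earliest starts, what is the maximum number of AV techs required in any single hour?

10

Early-start schedule: Job 2@1, Job 3@1, Job 5@1, Job 6@4, Job 1@7, Job 4@7.
Load per hour: hour 1: 10, hour 2: 10, hour 3: 10, hour 4: 6, hour 5: 3, hour 6: 3, hour 7: 6, hour 8: 6, hour 9: 1, hour 10: 0, hour 11: 0.
Peak is 10.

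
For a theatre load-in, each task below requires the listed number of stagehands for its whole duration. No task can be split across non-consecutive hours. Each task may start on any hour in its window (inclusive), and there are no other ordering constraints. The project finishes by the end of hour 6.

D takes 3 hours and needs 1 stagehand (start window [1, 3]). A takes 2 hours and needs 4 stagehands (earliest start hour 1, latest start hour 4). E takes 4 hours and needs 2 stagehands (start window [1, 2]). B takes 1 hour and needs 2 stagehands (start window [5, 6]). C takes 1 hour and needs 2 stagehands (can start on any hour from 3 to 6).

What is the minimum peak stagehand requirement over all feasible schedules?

Early-start (D@1, A@1, E@1, B@5, C@3) gives peak 7: h1:7  h2:7  h3:5  h4:2  h5:2  h6:0.
Shift A→4.
Schedule D@1, A@4, E@1, B@5, C@3: h1:3  h2:3  h3:5  h4:6  h5:6  h6:0 — peak 6.

6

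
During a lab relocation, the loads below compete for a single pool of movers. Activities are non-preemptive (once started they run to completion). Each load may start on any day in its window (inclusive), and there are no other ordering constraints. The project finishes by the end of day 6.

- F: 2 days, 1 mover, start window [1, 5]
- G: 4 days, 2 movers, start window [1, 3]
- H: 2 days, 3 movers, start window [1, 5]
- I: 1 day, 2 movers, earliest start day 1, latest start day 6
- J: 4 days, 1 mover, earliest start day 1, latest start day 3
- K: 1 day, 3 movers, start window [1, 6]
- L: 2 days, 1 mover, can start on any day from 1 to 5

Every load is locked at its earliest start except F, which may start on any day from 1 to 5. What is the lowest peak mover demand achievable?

12

F@1: d1:13  d2:8  d3:3  d4:3  d5:0  d6:0 → peak 13
F@2: d1:12  d2:8  d3:4  d4:3  d5:0  d6:0 → peak 12
F@3: d1:12  d2:7  d3:4  d4:4  d5:0  d6:0 → peak 12
F@4: d1:12  d2:7  d3:3  d4:4  d5:1  d6:0 → peak 12
F@5: d1:12  d2:7  d3:3  d4:3  d5:1  d6:1 → peak 12
Best is F@2, peak 12.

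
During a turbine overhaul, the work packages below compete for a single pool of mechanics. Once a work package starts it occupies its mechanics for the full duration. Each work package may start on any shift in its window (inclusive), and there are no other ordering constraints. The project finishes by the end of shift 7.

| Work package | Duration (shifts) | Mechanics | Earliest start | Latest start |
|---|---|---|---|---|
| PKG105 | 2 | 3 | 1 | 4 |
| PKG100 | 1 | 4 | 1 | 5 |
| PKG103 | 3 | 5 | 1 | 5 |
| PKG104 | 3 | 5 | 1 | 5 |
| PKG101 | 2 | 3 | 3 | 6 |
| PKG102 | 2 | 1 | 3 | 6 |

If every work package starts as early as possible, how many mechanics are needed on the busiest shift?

17

Early-start schedule: PKG105@1, PKG100@1, PKG103@1, PKG104@1, PKG101@3, PKG102@3.
Load per shift: shift 1: 17, shift 2: 13, shift 3: 14, shift 4: 4, shift 5: 0, shift 6: 0, shift 7: 0.
Peak is 17.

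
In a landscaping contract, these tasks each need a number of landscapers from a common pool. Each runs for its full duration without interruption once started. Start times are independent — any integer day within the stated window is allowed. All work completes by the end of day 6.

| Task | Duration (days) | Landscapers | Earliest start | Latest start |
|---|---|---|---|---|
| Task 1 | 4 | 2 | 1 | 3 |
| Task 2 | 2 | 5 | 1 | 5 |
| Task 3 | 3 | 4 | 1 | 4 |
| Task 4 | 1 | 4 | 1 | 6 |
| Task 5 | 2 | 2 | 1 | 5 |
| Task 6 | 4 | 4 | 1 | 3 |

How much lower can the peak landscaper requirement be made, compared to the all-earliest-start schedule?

11

Early-start peak: d1:21  d2:17  d3:10  d4:6  d5:0  d6:0 ⇒ 21.
Leveled (Task 1@1, Task 2@1, Task 3@3, Task 4@6, Task 5@1, Task 6@3): d1:9  d2:9  d3:10  d4:10  d5:8  d6:8 ⇒ 10.
Reduction 21 − 10 = 11.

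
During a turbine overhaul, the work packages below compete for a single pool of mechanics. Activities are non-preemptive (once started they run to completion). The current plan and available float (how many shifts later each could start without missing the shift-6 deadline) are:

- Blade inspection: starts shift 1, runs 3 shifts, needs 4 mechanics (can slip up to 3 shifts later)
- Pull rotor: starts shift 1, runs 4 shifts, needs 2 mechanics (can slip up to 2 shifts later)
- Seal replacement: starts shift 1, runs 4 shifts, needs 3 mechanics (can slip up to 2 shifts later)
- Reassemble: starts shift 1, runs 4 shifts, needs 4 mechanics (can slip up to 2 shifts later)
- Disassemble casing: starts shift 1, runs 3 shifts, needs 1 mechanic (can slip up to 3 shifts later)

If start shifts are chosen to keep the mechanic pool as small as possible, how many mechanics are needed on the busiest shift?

13

Early-start (Blade inspection@1, Pull rotor@1, Seal replacement@1, Reassemble@1, Disassemble casing@1) gives peak 14: s1:14  s2:14  s3:14  s4:9  s5:0  s6:0.
Shift Disassemble casing→4.
Schedule Blade inspection@1, Pull rotor@1, Seal replacement@1, Reassemble@1, Disassemble casing@4: s1:13  s2:13  s3:13  s4:10  s5:1  s6:1 — peak 13.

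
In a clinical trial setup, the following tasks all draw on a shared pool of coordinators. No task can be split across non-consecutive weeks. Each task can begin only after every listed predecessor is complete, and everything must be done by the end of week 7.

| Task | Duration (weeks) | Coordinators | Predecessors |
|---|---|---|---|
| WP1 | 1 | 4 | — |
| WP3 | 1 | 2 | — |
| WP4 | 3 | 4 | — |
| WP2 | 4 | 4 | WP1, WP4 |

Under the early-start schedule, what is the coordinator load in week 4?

4

At early start, week 4 has: WP2.
Demand: 4 = 4.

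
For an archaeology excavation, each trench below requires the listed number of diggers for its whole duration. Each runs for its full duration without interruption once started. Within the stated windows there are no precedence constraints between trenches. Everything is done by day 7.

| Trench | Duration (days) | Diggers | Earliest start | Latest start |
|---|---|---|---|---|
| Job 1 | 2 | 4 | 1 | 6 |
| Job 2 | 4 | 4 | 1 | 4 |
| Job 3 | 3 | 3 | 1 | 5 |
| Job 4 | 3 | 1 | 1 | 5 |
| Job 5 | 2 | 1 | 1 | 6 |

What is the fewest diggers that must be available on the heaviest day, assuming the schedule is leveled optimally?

7

Early-start (Job 1@1, Job 2@1, Job 3@1, Job 4@1, Job 5@1) gives peak 13: d1:13  d2:13  d3:8  d4:4  d5:0  d6:0  d7:0.
Shift Job 2→3, Job 4→4, Job 5→4.
Schedule Job 1@1, Job 2@3, Job 3@1, Job 4@4, Job 5@4: d1:7  d2:7  d3:7  d4:6  d5:6  d6:5  d7:0 — peak 7.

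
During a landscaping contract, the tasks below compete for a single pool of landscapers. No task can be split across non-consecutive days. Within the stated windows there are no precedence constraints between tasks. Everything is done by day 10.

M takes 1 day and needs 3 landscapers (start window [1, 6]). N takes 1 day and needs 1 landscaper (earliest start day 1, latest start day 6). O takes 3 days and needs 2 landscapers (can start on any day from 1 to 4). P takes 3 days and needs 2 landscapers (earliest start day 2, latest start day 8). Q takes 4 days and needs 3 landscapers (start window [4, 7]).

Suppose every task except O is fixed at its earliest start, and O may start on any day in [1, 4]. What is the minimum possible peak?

O@1: d1:6  d2:4  d3:4  d4:5  d5:3  d6:3  d7:3  d8:0  d9:0  d10:0 → peak 6
O@2: d1:4  d2:4  d3:4  d4:7  d5:3  d6:3  d7:3  d8:0  d9:0  d10:0 → peak 7
O@3: d1:4  d2:2  d3:4  d4:7  d5:5  d6:3  d7:3  d8:0  d9:0  d10:0 → peak 7
O@4: d1:4  d2:2  d3:2  d4:7  d5:5  d6:5  d7:3  d8:0  d9:0  d10:0 → peak 7
Best is O@1, peak 6.

6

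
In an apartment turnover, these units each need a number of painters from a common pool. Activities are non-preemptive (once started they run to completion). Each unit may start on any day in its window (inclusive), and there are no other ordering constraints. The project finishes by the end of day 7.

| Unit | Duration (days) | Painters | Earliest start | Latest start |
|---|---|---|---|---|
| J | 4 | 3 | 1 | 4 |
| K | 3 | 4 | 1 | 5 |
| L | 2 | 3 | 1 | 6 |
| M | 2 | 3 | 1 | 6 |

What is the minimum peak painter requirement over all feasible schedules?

6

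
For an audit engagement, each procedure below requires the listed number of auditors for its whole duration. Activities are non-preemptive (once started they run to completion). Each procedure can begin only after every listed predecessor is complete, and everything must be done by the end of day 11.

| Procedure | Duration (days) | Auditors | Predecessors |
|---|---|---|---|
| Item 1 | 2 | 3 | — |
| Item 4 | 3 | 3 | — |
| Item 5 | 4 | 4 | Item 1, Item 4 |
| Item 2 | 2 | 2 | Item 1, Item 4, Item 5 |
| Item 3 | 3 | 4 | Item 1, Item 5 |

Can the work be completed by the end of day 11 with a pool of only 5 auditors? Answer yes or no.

no

The minimum achievable peak is 6; 5 < 6, so no feasible schedule stays within the cap.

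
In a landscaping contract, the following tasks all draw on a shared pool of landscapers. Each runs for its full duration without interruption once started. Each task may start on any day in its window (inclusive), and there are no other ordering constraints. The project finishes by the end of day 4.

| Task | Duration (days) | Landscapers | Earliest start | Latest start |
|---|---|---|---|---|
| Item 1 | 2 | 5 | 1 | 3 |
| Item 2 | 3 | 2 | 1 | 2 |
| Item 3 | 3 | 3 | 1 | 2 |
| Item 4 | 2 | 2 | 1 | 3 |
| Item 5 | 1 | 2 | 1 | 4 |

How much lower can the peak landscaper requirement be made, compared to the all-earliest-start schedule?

4

Early-start peak: d1:14  d2:12  d3:5  d4:0 ⇒ 14.
Leveled (Item 1@1, Item 2@1, Item 3@1, Item 4@3, Item 5@3): d1:10  d2:10  d3:9  d4:2 ⇒ 10.
Reduction 14 − 10 = 4.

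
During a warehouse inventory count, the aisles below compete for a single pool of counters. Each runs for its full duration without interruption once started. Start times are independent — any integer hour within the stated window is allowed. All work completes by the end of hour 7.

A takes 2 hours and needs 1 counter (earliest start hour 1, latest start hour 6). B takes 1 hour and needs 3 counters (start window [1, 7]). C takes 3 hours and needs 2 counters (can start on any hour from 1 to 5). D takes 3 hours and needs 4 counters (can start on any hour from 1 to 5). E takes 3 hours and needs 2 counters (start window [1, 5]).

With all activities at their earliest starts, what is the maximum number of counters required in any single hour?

Early-start schedule: A@1, B@1, C@1, D@1, E@1.
Load per hour: hour 1: 12, hour 2: 9, hour 3: 8, hour 4: 0, hour 5: 0, hour 6: 0, hour 7: 0.
Peak is 12.

12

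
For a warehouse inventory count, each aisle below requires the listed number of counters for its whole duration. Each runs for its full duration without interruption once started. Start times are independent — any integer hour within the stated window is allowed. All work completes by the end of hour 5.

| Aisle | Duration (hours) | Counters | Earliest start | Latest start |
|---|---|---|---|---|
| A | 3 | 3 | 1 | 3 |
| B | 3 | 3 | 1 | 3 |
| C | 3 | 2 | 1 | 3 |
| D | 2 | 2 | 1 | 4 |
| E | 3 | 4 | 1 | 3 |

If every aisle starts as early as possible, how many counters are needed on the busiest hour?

Early-start schedule: A@1, B@1, C@1, D@1, E@1.
Load per hour: hour 1: 14, hour 2: 14, hour 3: 12, hour 4: 0, hour 5: 0.
Peak is 14.

14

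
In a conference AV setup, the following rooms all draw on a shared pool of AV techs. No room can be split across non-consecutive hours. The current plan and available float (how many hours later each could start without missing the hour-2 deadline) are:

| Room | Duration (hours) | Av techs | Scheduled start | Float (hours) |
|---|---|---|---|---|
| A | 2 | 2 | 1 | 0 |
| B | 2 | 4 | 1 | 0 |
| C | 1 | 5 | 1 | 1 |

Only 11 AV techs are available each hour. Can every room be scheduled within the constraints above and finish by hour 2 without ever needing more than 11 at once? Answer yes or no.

yes

Schedule A@1, B@1, C@1: h1:11  h2:6 — peak 11 ≤ 11.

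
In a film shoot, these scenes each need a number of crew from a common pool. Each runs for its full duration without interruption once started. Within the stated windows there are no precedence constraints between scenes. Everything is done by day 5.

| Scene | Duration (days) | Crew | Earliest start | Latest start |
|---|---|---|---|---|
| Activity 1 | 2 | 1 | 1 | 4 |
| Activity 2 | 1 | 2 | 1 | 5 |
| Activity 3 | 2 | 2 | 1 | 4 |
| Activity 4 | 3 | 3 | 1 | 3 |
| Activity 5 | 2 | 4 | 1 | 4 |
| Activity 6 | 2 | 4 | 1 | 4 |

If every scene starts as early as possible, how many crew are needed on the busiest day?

16

Early-start schedule: Activity 1@1, Activity 2@1, Activity 3@1, Activity 4@1, Activity 5@1, Activity 6@1.
Load per day: day 1: 16, day 2: 14, day 3: 3, day 4: 0, day 5: 0.
Peak is 16.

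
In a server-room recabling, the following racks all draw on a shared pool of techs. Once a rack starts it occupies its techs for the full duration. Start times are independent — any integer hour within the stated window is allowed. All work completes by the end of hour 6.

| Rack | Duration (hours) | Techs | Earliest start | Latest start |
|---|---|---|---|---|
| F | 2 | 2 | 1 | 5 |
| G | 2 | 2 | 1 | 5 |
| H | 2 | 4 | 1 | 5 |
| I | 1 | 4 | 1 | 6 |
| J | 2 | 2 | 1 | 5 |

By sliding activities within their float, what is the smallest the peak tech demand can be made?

6

Early-start (F@1, G@1, H@1, I@1, J@1) gives peak 14: h1:14  h2:10  h3:0  h4:0  h5:0  h6:0.
Shift H→3, I→5.
Schedule F@1, G@1, H@3, I@5, J@1: h1:6  h2:6  h3:4  h4:4  h5:4  h6:0 — peak 6.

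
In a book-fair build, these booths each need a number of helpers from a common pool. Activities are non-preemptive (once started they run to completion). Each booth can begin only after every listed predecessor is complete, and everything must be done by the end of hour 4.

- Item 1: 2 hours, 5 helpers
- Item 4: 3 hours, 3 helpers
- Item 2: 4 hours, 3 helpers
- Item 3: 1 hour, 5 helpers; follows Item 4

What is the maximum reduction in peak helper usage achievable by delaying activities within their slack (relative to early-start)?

0

Early-start peak: h1:11  h2:11  h3:6  h4:8 ⇒ 11.
Leveled (Item 1@1, Item 4@1, Item 2@1, Item 3@4): h1:11  h2:11  h3:6  h4:8 ⇒ 11.
Reduction 11 − 11 = 0.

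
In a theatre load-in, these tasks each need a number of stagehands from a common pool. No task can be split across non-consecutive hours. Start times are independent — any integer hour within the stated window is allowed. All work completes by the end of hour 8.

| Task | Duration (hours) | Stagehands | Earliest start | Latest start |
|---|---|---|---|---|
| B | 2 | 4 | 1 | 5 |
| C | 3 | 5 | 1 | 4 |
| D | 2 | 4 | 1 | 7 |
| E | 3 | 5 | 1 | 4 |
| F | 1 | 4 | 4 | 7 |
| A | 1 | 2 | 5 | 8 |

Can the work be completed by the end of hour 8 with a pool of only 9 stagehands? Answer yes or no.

yes

Schedule B@1, C@1, D@3, E@4, F@5, A@6: h1:9  h2:9  h3:9  h4:9  h5:9  h6:7  h7:0  h8:0 — peak 9 ≤ 9.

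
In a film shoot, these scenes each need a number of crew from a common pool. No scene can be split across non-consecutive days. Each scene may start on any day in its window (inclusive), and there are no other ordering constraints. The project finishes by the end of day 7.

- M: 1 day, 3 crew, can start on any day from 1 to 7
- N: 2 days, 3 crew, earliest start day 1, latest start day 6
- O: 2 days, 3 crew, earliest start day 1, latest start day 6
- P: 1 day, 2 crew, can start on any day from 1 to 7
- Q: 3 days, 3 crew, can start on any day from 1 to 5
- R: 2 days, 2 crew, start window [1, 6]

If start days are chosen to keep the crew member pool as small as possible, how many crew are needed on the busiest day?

Early-start (M@1, N@1, O@1, P@1, Q@1, R@1) gives peak 16: d1:16  d2:11  d3:3  d4:0  d5:0  d6:0  d7:0.
Shift O→2, P→3, Q→4, R→4.
Schedule M@1, N@1, O@2, P@3, Q@4, R@4: d1:6  d2:6  d3:5  d4:5  d5:5  d6:3  d7:0 — peak 6.

6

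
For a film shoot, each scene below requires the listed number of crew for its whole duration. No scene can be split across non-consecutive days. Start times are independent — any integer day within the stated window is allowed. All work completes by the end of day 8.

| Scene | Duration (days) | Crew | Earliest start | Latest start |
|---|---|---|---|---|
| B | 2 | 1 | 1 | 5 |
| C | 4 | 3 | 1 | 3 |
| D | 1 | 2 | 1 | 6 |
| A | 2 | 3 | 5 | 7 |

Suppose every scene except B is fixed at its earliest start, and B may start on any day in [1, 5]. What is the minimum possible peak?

B@1: d1:6  d2:4  d3:3  d4:3  d5:3  d6:3  d7:0  d8:0 → peak 6
B@2: d1:5  d2:4  d3:4  d4:3  d5:3  d6:3  d7:0  d8:0 → peak 5
B@3: d1:5  d2:3  d3:4  d4:4  d5:3  d6:3  d7:0  d8:0 → peak 5
B@4: d1:5  d2:3  d3:3  d4:4  d5:4  d6:3  d7:0  d8:0 → peak 5
B@5: d1:5  d2:3  d3:3  d4:3  d5:4  d6:4  d7:0  d8:0 → peak 5
Best is B@2, peak 5.

5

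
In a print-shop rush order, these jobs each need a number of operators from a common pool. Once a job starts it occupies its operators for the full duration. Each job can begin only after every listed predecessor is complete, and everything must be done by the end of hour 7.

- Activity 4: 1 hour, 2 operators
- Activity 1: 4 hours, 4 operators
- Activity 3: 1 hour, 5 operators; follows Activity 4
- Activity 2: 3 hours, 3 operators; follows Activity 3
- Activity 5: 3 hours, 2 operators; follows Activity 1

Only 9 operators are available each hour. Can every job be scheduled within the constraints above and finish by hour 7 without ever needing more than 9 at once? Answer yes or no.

yes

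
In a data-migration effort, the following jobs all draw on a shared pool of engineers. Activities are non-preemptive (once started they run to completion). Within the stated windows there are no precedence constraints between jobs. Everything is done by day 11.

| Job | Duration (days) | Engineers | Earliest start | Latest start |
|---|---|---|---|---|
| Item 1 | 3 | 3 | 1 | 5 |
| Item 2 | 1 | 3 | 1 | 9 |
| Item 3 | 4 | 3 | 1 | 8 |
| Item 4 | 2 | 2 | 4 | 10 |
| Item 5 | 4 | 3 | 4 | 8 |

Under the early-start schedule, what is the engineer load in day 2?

6

At early start, day 2 has: Item 1, Item 3.
Demand: 3 + 3 = 6.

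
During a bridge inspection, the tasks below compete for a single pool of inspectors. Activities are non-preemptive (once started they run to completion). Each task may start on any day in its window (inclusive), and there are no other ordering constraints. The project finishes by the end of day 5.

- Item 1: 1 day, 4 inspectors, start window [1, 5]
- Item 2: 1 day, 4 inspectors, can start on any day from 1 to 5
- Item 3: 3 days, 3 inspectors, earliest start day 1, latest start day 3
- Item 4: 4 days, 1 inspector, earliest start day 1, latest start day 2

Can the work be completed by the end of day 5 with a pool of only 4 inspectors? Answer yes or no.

no

Total inspector-days = 21; over 5 days the average is 21/5 > 4, so some day must exceed 4.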